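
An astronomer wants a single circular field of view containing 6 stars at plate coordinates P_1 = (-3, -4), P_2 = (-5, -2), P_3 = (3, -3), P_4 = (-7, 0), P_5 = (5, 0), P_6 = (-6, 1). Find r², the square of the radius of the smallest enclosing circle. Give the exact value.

36

A smallest enclosing disk is always determined by at most three of the input points on its boundary.
The farthest pair is P_4–P_5 with squared distance 144. The circle on this segment as diameter has centre (-1, 0) and r² = 144/4 = 36.
Check P_1: distance² to centre = 20 ≤ 36, so it lies inside.
All remaining points lie in this disk, and no smaller disk contains both endpoints, so this is the minimum enclosing circle.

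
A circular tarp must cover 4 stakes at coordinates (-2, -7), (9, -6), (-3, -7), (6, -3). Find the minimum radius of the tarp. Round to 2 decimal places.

6.02

By Welzl's lemma the MEC is supported by two points (diametrically opposite) or three points (on a circumcircle).
The farthest pair is (9, -6)–(-3, -7) with squared distance 145. The circle on this segment as diameter has centre (3, -6.5) and r² = 145/4 = 36.25.
Check (-2, -7): distance² to centre = 25.25 ≤ 36.25, so it lies inside.
All remaining points lie in this disk, and no smaller disk contains both endpoints, so this is the minimum enclosing circle.
r = √(36.25) ≈ 6.02.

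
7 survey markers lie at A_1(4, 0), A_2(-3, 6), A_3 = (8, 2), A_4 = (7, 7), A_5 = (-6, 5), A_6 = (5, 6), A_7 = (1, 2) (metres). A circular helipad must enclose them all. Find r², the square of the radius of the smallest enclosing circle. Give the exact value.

51.25

The minimum enclosing circle of a finite set is fixed by two of the points (as a diameter) or three (as a circumcircle).
The farthest pair is A_3–A_5 with squared distance 205. The circle on this segment as diameter has centre (1, 3.5) and r² = 205/4 = 51.25.
Check A_1: distance² to centre = 21.25 ≤ 51.25, so it lies inside.
All remaining points lie in this disk, and no smaller disk contains both endpoints, so this is the minimum enclosing circle.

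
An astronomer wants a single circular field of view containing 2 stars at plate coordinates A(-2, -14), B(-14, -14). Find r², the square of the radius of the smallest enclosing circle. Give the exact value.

The smallest circle enclosing two points has them as diameter endpoints.
Centre = midpoint = (-8, -14); r² = |AB|²/4 = 144/4 = 36.

36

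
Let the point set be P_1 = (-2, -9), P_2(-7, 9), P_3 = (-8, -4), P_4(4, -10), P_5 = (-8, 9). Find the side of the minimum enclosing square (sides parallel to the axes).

19

The bounding box has width 12 and height 19.
An axis-aligned square enclosing the set must have side ≥ max(width, height).
So the minimum side is max(12, 19) = 19.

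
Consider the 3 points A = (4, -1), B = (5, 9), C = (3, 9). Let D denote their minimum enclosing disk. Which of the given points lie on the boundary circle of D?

A, B, C

Side lengths²: AB² = 101, AC² = 101, BC² = 4.
Since AC² = 101 < 101 + 4 = 105, the triangle is acute, so the smallest enclosing circle is the circumcircle.
Circumcentre = (4, 4.05), r² = 25.5025.
The points at distance exactly r from the centre are A, B, C — 3 points.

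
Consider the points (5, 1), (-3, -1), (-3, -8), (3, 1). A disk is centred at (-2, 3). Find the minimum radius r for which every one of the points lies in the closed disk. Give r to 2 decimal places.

The required radius is the distance from (-2, 3) to the farthest point.
Squared distances: 53, 17, 122, 29.
Maximum is 122, attained at (-3, -8).
r = √122 ≈ 11.05.

11.05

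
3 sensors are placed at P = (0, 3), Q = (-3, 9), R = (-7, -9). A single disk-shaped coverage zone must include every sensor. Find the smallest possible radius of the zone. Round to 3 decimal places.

9.220

Side lengths²: PQ² = 45, PR² = 193, QR² = 340.
Since QR² = 340 ≥ 193 + 45 = 238, the angle opposite QR is not acute, so the smallest enclosing circle has QR as diameter.
Centre = midpoint of QR = (-5, 0), r² = 340/4 = 85.
r = √85 ≈ 9.220.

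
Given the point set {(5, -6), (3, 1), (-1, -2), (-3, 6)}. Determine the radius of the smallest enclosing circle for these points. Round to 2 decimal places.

7.21

A smallest enclosing disk is always determined by at most three of the input points on its boundary.
The farthest pair is (5, -6)–(-3, 6) with squared distance 208. The circle on this segment as diameter has centre (1, 0) and r² = 208/4 = 52.
Check (3, 1): distance² to centre = 5 ≤ 52, so it lies inside.
All remaining points lie in this disk, and no smaller disk contains both endpoints, so this is the minimum enclosing circle.
r = √52 ≈ 7.21.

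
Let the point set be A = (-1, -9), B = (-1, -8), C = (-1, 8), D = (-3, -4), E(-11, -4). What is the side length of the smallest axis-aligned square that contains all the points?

17

The bounding box has width 10 and height 17.
An axis-aligned square enclosing the set must have side ≥ max(width, height).
So the minimum side is max(10, 17) = 17.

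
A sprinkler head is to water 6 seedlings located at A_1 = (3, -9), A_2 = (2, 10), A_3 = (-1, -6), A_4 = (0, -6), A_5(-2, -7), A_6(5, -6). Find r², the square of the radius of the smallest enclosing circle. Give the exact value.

The minimum enclosing circle of a finite set is fixed by two of the points (as a diameter) or three (as a circumcircle).
The farthest pair is A_1–A_2 with squared distance 362. The circle on this segment as diameter has centre (2.5, 0.5) and r² = 362/4 = 90.5.
Check A_3: distance² to centre = 54.5 ≤ 90.5, so it lies inside.
All remaining points lie in this disk, and no smaller disk contains both endpoints, so this is the minimum enclosing circle.

90.5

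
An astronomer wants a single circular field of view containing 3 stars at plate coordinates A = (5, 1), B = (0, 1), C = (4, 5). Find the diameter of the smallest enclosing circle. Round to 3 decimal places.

Side lengths²: AB² = 25, AC² = 17, BC² = 32.
Since BC² = 32 < 25 + 17 = 42, the triangle is acute, so the smallest enclosing circle is the circumcircle.
Circumcentre = (2.5, 2.5), r² = 8.5.
Diameter = 2r = 2√(8.5) ≈ 5.831.

5.831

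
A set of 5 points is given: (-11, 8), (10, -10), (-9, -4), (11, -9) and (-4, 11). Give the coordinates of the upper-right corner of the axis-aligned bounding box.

x-range [-11, 11], y-range [-10, 11].
The upper-right corner is (11, 11).

(11, 11)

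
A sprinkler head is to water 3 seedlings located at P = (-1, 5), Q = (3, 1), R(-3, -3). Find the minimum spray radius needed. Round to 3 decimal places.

4.205

Side lengths²: PQ² = 32, PR² = 68, QR² = 52.
Since PR² = 68 < 52 + 32 = 84, the triangle is acute, so the smallest enclosing circle is the circumcircle.
Circumcentre = (-1.2, 0.8), r² = 17.68.
r = √(17.68) ≈ 4.205.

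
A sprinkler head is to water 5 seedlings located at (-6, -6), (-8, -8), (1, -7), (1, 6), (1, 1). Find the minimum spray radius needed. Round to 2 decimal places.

The minimum enclosing circle of a finite set is fixed by two of the points (as a diameter) or three (as a circumcircle).
The farthest pair is (-8, -8)–(1, 6) with squared distance 277. The circle on this segment as diameter has centre (-3.5, -1) and r² = 277/4 = 69.25.
Check (-6, -6): distance² to centre = 31.25 ≤ 69.25, so it lies inside.
All remaining points lie in this disk, and no smaller disk contains both endpoints, so this is the minimum enclosing circle.
r = √(69.25) ≈ 8.32.

8.32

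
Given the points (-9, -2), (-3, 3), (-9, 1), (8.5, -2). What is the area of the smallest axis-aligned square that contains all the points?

306.25

The bounding box has width 17.5 and height 5.
An axis-aligned square enclosing the set must have side ≥ max(width, height).
So the minimum side is max(17.5, 5) = 17.5.
Area = 17.5² = 306.25.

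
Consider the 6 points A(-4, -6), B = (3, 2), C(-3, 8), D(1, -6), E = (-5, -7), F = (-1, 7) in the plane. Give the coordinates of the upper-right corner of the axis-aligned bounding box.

(3, 8)

x-range [-5, 3], y-range [-7, 8].
The upper-right corner is (3, 8).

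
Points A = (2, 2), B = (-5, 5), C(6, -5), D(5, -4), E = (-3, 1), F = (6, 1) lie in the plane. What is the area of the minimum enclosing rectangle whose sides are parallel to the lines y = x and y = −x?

In coordinates u = x + y, v = x − y the rectangle is axis-aligned; the map (x,y)→(u,v) scales areas by 2.
u-values: 4, 0, 1, 1, -2, 7; range = 7 − (-2) = 9.
v-values: 0, -10, 11, 9, -4, 5; range = 11 − (-10) = 21.
Area = (9 × 21) / 2 = 94.5.

94.5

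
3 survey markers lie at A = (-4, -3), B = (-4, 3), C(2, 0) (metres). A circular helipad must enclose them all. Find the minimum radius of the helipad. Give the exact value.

Side lengths²: AB² = 36, AC² = 45, BC² = 45.
Since BC² = 45 < 45 + 36 = 81, the triangle is acute, so the smallest enclosing circle is the circumcircle.
Circumcentre = (-1.75, 0), r² = 14.0625.
r = √(14.0625) = 3.75.

3.75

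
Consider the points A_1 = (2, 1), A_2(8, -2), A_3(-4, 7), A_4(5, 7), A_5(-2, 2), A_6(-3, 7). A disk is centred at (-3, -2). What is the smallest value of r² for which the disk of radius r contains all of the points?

145

The required radius is the distance from (-3, -2) to the farthest point.
Squared distances: 34, 121, 82, 145, 17, 81.
Maximum is 145, attained at A_4.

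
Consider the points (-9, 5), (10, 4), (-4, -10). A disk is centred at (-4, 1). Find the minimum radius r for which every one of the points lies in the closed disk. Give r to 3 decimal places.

14.318

The required radius is the distance from (-4, 1) to the farthest point.
Squared distances: 41, 205, 121.
Maximum is 205, attained at (10, 4).
r = √205 ≈ 14.318.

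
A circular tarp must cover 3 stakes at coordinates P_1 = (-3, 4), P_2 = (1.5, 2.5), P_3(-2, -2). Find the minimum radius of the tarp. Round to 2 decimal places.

3.23

Side lengths²: P_1P_2² = 22.5, P_1P_3² = 37, P_2P_3² = 32.5.
Since P_1P_3² = 37 < 32.5 + 22.5 = 55, the triangle is acute, so the smallest enclosing circle is the circumcircle.
Circumcentre = (-49/34, 20/17), r² = 12025/1156.
r = √(12025/1156) ≈ 3.23.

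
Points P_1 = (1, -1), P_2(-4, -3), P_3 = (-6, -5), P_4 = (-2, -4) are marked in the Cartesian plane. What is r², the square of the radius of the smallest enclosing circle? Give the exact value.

16.25

The farthest pair is P_1–P_3 with squared distance 65. The circle on this segment as diameter has centre (-2.5, -3) and r² = 65/4 = 16.25.
Check P_2: distance² to centre = 2.25 ≤ 16.25, so it lies inside.
All remaining points lie in this disk, and no smaller disk contains both endpoints, so this is the minimum enclosing circle.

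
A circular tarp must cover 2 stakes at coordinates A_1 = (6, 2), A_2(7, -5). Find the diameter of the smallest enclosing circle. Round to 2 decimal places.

The smallest circle enclosing two points has them as diameter endpoints.
Centre = midpoint = (6.5, -1.5); r² = |A_1A_2|²/4 = 50/4 = 12.5.
Diameter = 2r = 2√(12.5) ≈ 7.07.

7.07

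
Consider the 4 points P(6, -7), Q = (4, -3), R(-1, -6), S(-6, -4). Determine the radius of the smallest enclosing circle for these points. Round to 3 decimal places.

The farthest pair is P–S with squared distance 153. The circle on this segment as diameter has centre (0, -5.5) and r² = 153/4 = 38.25.
Check Q: distance² to centre = 22.25 ≤ 38.25, so it lies inside.
All remaining points lie in this disk, and no smaller disk contains both endpoints, so this is the minimum enclosing circle.
r = √(38.25) ≈ 6.185.

6.185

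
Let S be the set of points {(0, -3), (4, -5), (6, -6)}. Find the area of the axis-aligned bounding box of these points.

18

x ranges over [0, 6], width 6.
y ranges over [-6, -3], height 3.
Area = 6 × 3 = 18.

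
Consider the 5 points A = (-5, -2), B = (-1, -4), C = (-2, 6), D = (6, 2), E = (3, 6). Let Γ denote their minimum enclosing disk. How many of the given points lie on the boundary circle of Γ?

3

A smallest enclosing disk is always determined by at most three of the input points on its boundary.
The minimum enclosing circle is determined by three boundary points: A, D, E.
Their circumcentre is (3/14, 11/14) with r² = 3425/98.
The farthest remaining point C is at distance² 3145/98 ≤ 3425/98.
The points at distance exactly r from the centre are A, D, E — 3 points.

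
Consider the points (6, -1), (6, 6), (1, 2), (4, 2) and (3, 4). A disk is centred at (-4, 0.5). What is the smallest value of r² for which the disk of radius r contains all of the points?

130.25

The required radius is the distance from (-4, 0.5) to the farthest point.
Squared distances: 102.25, 130.25, 27.25, 66.25, 61.25.
Maximum is 130.25, attained at (6, 6).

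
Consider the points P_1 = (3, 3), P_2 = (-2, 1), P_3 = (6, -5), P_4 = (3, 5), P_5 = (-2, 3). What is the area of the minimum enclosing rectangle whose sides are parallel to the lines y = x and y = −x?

72

In coordinates u = x + y, v = x − y the rectangle is axis-aligned; the map (x,y)→(u,v) scales areas by 2.
u-values: 6, -1, 1, 8, 1; range = 8 − (-1) = 9.
v-values: 0, -3, 11, -2, -5; range = 11 − (-5) = 16.
Area = (9 × 16) / 2 = 72.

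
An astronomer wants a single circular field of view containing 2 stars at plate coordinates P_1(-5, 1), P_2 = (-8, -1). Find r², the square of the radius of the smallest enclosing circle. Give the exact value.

The smallest circle enclosing two points has them as diameter endpoints.
Centre = midpoint = (-6.5, 0); r² = |P_1P_2|²/4 = 13/4 = 3.25.

3.25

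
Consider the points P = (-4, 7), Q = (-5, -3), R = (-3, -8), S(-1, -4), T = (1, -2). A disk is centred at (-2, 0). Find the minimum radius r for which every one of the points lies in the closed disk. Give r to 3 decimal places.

8.062

The required radius is the distance from (-2, 0) to the farthest point.
Squared distances: 53, 18, 65, 17, 13.
Maximum is 65, attained at R.
r = √65 ≈ 8.062.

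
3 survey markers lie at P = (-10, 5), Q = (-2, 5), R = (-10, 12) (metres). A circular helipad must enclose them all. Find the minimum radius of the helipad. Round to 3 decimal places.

5.315

Side lengths²: PQ² = 64, PR² = 49, QR² = 113.
Since QR² = 113 ≥ 64 + 49 = 113, the angle opposite QR is not acute, so the smallest enclosing circle has QR as diameter.
Centre = midpoint of QR = (-6, 8.5), r² = 113/4 = 28.25.
r = √(28.25) ≈ 5.315.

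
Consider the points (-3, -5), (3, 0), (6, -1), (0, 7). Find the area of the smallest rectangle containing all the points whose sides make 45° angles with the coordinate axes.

105

In coordinates u = x + y, v = x − y the rectangle is axis-aligned; the map (x,y)→(u,v) scales areas by 2.
u-values: -8, 3, 5, 7; range = 7 − (-8) = 15.
v-values: 2, 3, 7, -7; range = 7 − (-7) = 14.
Area = (15 × 14) / 2 = 105.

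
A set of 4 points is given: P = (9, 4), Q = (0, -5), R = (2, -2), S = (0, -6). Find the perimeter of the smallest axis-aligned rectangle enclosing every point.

Width = max x − min x = 9 − 0 = 9.
Height = max y − min y = 4 − (-6) = 10.
Perimeter = 2(9 + 10) = 38.

38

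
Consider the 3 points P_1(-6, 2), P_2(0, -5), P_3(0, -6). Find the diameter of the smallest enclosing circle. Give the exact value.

Side lengths²: P_1P_2² = 85, P_1P_3² = 100, P_2P_3² = 1.
Since P_1P_3² = 100 ≥ 85 + 1 = 86, the angle opposite P_1P_3 is not acute, so the smallest enclosing circle has P_1P_3 as diameter.
Centre = midpoint of P_1P_3 = (-3, -2), r² = 100/4 = 25.
Diameter = 2r = 2√25 = 10.

10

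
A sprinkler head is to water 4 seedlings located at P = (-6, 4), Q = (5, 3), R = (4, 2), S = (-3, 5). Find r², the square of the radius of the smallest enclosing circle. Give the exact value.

By Welzl's lemma the MEC is supported by two points (diametrically opposite) or three points (on a circumcircle).
The farthest pair is P–Q with squared distance 122. The circle on this segment as diameter has centre (-0.5, 3.5) and r² = 122/4 = 30.5.
Check R: distance² to centre = 22.5 ≤ 30.5, so it lies inside.
All remaining points lie in this disk, and no smaller disk contains both endpoints, so this is the minimum enclosing circle.

30.5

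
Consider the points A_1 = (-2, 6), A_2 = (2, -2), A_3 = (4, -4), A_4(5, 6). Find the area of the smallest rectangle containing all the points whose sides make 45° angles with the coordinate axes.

88

In coordinates u = x + y, v = x − y the rectangle is axis-aligned; the map (x,y)→(u,v) scales areas by 2.
u-values: 4, 0, 0, 11; range = 11 − 0 = 11.
v-values: -8, 4, 8, -1; range = 8 − (-8) = 16.
Area = (11 × 16) / 2 = 88.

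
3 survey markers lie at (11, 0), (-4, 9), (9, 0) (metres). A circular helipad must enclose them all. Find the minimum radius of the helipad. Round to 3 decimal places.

Call the three points A, B, C in the order given.
Side lengths²: AB² = 306, AC² = 4, BC² = 250.
Since AB² = 306 ≥ 250 + 4 = 254, the angle opposite AB is not acute, so the smallest enclosing circle has AB as diameter.
Centre = midpoint of AB = (3.5, 4.5), r² = 306/4 = 76.5.
r = √(76.5) ≈ 8.746.

8.746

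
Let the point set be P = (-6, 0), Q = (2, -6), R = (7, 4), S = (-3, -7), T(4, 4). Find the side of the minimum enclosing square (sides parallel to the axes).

13

The bounding box has width 13 and height 11.
An axis-aligned square enclosing the set must have side ≥ max(width, height).
So the minimum side is max(13, 11) = 13.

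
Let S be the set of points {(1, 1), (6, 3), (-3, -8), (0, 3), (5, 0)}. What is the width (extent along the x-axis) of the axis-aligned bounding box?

9

max x = 6, min x = -3, so width = 9.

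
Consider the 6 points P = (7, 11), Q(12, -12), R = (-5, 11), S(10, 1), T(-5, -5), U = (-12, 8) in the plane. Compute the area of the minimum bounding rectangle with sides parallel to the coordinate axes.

x ranges over [-12, 12], width 24.
y ranges over [-12, 11], height 23.
Area = 24 × 23 = 552.

552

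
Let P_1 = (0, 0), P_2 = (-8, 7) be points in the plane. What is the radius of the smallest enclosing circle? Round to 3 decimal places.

The smallest circle enclosing two points has them as diameter endpoints.
Centre = midpoint = (-4, 3.5); r² = |P_1P_2|²/4 = 113/4 = 28.25.
r = √(28.25) ≈ 5.315.

5.315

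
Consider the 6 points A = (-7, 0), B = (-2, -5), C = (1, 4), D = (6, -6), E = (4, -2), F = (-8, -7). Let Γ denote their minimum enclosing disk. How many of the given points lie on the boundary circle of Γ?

The minimum enclosing circle is determined by three boundary points: C, D, F.
Their circumcentre is (-71/58, -195/58) with r² = 99485/1682.
The farthest remaining point A is at distance² 75125/1682 ≤ 99485/1682.
The points at distance exactly r from the centre are C, D, F — 3 points.

3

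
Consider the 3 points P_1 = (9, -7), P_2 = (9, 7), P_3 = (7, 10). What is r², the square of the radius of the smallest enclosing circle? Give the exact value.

73.25

Side lengths²: P_1P_2² = 196, P_1P_3² = 293, P_2P_3² = 13.
Since P_1P_3² = 293 ≥ 196 + 13 = 209, the angle opposite P_1P_3 is not acute, so the smallest enclosing circle has P_1P_3 as diameter.
Centre = midpoint of P_1P_3 = (8, 1.5), r² = 293/4 = 73.25.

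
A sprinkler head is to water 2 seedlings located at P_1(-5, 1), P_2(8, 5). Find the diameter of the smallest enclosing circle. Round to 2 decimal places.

13.60

The smallest circle enclosing two points has them as diameter endpoints.
Centre = midpoint = (1.5, 3); r² = |P_1P_2|²/4 = 185/4 = 46.25.
Diameter = 2r = 2√(46.25) ≈ 13.60.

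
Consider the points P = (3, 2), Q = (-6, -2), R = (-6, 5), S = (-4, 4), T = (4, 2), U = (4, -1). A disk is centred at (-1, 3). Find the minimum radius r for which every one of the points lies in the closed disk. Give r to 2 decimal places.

The required radius is the distance from (-1, 3) to the farthest point.
Squared distances: 17, 50, 29, 10, 26, 41.
Maximum is 50, attained at Q.
r = √50 ≈ 7.07.

7.07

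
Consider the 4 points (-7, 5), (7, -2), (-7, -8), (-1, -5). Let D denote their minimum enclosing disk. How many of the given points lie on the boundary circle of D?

The minimum enclosing circle is determined by three boundary points: (-7, 5), (7, -2), (-7, -8).
Their circumcentre is (-1.5, -1.5) with r² = 72.5.
The farthest remaining point (-1, -5) is at distance² 12.5 ≤ 72.5.
The points at distance exactly r from the centre are (-7, 5), (7, -2), (-7, -8) — 3 points.

3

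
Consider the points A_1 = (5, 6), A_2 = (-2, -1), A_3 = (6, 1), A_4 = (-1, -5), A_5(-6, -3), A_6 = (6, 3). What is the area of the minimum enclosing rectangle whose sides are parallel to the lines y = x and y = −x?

80

In coordinates u = x + y, v = x − y the rectangle is axis-aligned; the map (x,y)→(u,v) scales areas by 2.
u-values: 11, -3, 7, -6, -9, 9; range = 11 − (-9) = 20.
v-values: -1, -1, 5, 4, -3, 3; range = 5 − (-3) = 8.
Area = (20 × 8) / 2 = 80.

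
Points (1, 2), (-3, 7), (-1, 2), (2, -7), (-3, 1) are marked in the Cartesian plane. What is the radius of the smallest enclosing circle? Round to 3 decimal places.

7.433

A smallest enclosing disk is always determined by at most three of the input points on its boundary.
The farthest pair is (-3, 7)–(2, -7) with squared distance 221. The circle on this segment as diameter has centre (-0.5, 0) and r² = 221/4 = 55.25.
Check (1, 2): distance² to centre = 6.25 ≤ 55.25, so it lies inside.
All remaining points lie in this disk, and no smaller disk contains both endpoints, so this is the minimum enclosing circle.
r = √(55.25) ≈ 7.433.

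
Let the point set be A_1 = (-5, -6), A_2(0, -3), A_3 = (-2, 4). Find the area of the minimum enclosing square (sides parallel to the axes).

The bounding box has width 5 and height 10.
An axis-aligned square enclosing the set must have side ≥ max(width, height).
So the minimum side is max(5, 10) = 10.
Area = 10² = 100.

100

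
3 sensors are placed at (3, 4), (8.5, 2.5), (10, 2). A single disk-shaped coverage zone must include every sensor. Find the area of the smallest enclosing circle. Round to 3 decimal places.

41.626

Call the three points A, B, C in the order given.
Side lengths²: AB² = 32.5, AC² = 53, BC² = 2.5.
Since AC² = 53 ≥ 32.5 + 2.5 = 35, the angle opposite AC is not acute, so the smallest enclosing circle has AC as diameter.
Centre = midpoint of AC = (6.5, 3), r² = 53/4 = 13.25.
Area = π·r² = π·13.25 ≈ 41.626.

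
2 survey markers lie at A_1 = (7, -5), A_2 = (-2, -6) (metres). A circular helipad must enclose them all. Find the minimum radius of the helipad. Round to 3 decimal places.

The smallest circle enclosing two points has them as diameter endpoints.
Centre = midpoint = (2.5, -5.5); r² = |A_1A_2|²/4 = 82/4 = 20.5.
r = √(20.5) ≈ 4.528.

4.528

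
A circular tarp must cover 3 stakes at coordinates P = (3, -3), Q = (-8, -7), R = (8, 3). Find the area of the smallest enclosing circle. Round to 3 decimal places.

Side lengths²: PQ² = 137, PR² = 61, QR² = 356.
Since QR² = 356 ≥ 137 + 61 = 198, the angle opposite QR is not acute, so the smallest enclosing circle has QR as diameter.
Centre = midpoint of QR = (0, -2), r² = 356/4 = 89.
Area = π·r² = π·89 ≈ 279.602.

279.602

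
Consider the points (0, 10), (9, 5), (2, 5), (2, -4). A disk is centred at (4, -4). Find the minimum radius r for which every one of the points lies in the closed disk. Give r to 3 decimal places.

14.560

The required radius is the distance from (4, -4) to the farthest point.
Squared distances: 212, 106, 85, 4.
Maximum is 212, attained at (0, 10).
r = √212 ≈ 14.560.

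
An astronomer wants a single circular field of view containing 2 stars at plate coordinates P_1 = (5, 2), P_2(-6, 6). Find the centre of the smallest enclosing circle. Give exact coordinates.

The smallest circle enclosing two points has them as diameter endpoints.
Centre = midpoint = (-0.5, 4); r² = |P_1P_2|²/4 = 137/4 = 34.25.
Centre = (-0.5, 4).

(-0.5, 4)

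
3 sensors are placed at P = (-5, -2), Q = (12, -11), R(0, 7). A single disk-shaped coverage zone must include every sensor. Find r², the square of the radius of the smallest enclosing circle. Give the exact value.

127465/1089

Side lengths²: PQ² = 370, PR² = 106, QR² = 468.
Since QR² = 468 < 370 + 106 = 476, the triangle is acute, so the smallest enclosing circle is the circumcircle.
Circumcentre = (64/11, -70/33), r² = 127465/1089.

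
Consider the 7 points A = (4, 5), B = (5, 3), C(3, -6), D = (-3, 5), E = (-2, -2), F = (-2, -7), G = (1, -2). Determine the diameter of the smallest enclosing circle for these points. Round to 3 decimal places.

The minimum enclosing circle of a finite set is fixed by two of the points (as a diameter) or three (as a circumcircle).
The minimum enclosing circle is determined by three boundary points: A, D, F.
Their circumcentre is (0.5, -0.75) with r² = 45.3125.
The farthest remaining point B is at distance² 34.3125 ≤ 45.3125.
Diameter = 2r = 2√(45.3125) ≈ 13.463.

13.463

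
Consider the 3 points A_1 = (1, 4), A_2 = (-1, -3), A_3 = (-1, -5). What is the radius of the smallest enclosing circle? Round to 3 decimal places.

Side lengths²: A_1A_2² = 53, A_1A_3² = 85, A_2A_3² = 4.
Since A_1A_3² = 85 ≥ 53 + 4 = 57, the angle opposite A_1A_3 is not acute, so the smallest enclosing circle has A_1A_3 as diameter.
Centre = midpoint of A_1A_3 = (0, -0.5), r² = 85/4 = 21.25.
r = √(21.25) ≈ 4.610.

4.610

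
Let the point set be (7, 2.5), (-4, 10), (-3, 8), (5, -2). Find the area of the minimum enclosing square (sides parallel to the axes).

144

The bounding box has width 11 and height 12.
An axis-aligned square enclosing the set must have side ≥ max(width, height).
So the minimum side is max(11, 12) = 12.
Area = 12² = 144.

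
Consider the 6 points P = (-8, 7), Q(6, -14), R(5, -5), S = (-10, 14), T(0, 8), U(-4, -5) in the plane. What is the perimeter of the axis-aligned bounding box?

88

Width = max x − min x = 6 − (-10) = 16.
Height = max y − min y = 14 − (-14) = 28.
Perimeter = 2(16 + 28) = 88.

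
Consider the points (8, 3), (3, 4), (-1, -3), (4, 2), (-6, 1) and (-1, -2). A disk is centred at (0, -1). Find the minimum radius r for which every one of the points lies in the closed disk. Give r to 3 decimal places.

8.944

The required radius is the distance from (0, -1) to the farthest point.
Squared distances: 80, 34, 5, 25, 40, 2.
Maximum is 80, attained at (8, 3).
r = √80 ≈ 8.944.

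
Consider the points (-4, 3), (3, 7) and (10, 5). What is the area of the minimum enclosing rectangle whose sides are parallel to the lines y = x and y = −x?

In coordinates u = x + y, v = x − y the rectangle is axis-aligned; the map (x,y)→(u,v) scales areas by 2.
u-values: -1, 10, 15; range = 15 − (-1) = 16.
v-values: -7, -4, 5; range = 5 − (-7) = 12.
Area = (16 × 12) / 2 = 96.

96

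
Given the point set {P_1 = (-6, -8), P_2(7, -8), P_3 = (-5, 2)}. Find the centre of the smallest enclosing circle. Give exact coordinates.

(0.5, -3.6)

Side lengths²: P_1P_2² = 169, P_1P_3² = 101, P_2P_3² = 244.
Since P_2P_3² = 244 < 169 + 101 = 270, the triangle is acute, so the smallest enclosing circle is the circumcircle.
Circumcentre = (0.5, -3.6), r² = 61.61.
Centre = (0.5, -3.6).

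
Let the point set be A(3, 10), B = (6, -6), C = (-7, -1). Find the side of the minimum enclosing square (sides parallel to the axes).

The bounding box has width 13 and height 16.
An axis-aligned square enclosing the set must have side ≥ max(width, height).
So the minimum side is max(13, 16) = 16.

16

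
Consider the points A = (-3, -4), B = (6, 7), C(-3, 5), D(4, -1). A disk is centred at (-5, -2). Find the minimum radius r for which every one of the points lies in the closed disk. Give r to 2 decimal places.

14.21

The required radius is the distance from (-5, -2) to the farthest point.
Squared distances: 8, 202, 53, 82.
Maximum is 202, attained at B.
r = √202 ≈ 14.21.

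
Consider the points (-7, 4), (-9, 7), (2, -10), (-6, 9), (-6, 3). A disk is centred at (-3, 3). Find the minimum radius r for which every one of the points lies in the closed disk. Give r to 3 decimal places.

The required radius is the distance from (-3, 3) to the farthest point.
Squared distances: 17, 52, 194, 45, 9.
Maximum is 194, attained at (2, -10).
r = √194 ≈ 13.928.

13.928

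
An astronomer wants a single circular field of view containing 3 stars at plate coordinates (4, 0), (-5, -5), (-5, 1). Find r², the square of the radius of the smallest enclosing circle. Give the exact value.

Call the three points A, B, C in the order given.
Side lengths²: AB² = 106, AC² = 82, BC² = 36.
Since AB² = 106 < 82 + 36 = 118, the triangle is acute, so the smallest enclosing circle is the circumcircle.
Circumcentre = (-7/9, -2), r² = 2173/81.

2173/81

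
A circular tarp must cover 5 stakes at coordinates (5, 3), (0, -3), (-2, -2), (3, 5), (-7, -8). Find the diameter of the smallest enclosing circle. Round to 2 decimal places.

The minimum enclosing circle is determined by three boundary points: (5, 3), (3, 5), (-7, -8).
Their circumcentre is (-79/46, -79/46) with r² = 71285/1058.
The farthest remaining point (0, -3) is at distance² 4861/1058 ≤ 71285/1058.
Diameter = 2r = 2√(71285/1058) ≈ 16.42.

16.42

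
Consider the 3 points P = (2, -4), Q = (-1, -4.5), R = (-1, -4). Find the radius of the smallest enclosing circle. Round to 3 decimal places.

Side lengths²: PQ² = 9.25, PR² = 9, QR² = 0.25.
Since PQ² = 9.25 ≥ 9 + 0.25 = 9.25, the angle opposite PQ is not acute, so the smallest enclosing circle has PQ as diameter.
Centre = midpoint of PQ = (0.5, -4.25), r² = 9.25/4 = 2.3125.
r = √(2.3125) ≈ 1.521.

1.521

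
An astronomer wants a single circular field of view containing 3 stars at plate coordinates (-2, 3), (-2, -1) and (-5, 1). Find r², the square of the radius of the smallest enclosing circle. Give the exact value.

Call the three points A, B, C in the order given.
Side lengths²: AB² = 16, AC² = 13, BC² = 13.
Since AB² = 16 < 13 + 13 = 26, the triangle is acute, so the smallest enclosing circle is the circumcircle.
Circumcentre = (-17/6, 1), r² = 169/36.

169/36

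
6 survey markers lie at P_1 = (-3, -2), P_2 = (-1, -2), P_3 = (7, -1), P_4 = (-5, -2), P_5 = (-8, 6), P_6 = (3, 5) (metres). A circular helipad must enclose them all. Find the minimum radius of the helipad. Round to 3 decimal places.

A smallest enclosing disk is always determined by at most three of the input points on its boundary.
The farthest pair is P_3–P_5 with squared distance 274. The circle on this segment as diameter has centre (-0.5, 2.5) and r² = 274/4 = 68.5.
Check P_1: distance² to centre = 26.5 ≤ 68.5, so it lies inside.
All remaining points lie in this disk, and no smaller disk contains both endpoints, so this is the minimum enclosing circle.
r = √(68.5) ≈ 8.276.

8.276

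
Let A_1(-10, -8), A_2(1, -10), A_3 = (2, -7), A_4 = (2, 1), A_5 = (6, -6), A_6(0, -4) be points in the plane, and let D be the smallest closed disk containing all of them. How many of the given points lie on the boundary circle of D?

A smallest enclosing disk is always determined by at most three of the input points on its boundary.
The minimum enclosing circle is determined by three boundary points: A_1, A_4, A_5.
Their circumcentre is (-2.125, -6) with r² = 66.015625.
The farthest remaining point A_2 is at distance² 25.765625 ≤ 66.015625.
The points at distance exactly r from the centre are A_1, A_4, A_5 — 3 points.

3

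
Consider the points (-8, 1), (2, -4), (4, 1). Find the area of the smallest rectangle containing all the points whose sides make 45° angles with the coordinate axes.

90

In coordinates u = x + y, v = x − y the rectangle is axis-aligned; the map (x,y)→(u,v) scales areas by 2.
u-values: -7, -2, 5; range = 5 − (-7) = 12.
v-values: -9, 6, 3; range = 6 − (-9) = 15.
Area = (12 × 15) / 2 = 90.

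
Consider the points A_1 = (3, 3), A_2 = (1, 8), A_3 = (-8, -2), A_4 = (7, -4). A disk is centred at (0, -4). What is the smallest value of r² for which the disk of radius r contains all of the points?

The required radius is the distance from (0, -4) to the farthest point.
Squared distances: 58, 145, 68, 49.
Maximum is 145, attained at A_2.

145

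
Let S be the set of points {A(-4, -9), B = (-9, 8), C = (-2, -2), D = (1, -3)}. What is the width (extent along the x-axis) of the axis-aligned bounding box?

10

max x = 1, min x = -9, so width = 10.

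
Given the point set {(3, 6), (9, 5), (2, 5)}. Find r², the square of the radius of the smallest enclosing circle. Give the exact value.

Call the three points A, B, C in the order given.
Side lengths²: AB² = 37, AC² = 2, BC² = 49.
Since BC² = 49 ≥ 37 + 2 = 39, the angle opposite BC is not acute, so the smallest enclosing circle has BC as diameter.
Centre = midpoint of BC = (5.5, 5), r² = 49/4 = 12.25.

12.25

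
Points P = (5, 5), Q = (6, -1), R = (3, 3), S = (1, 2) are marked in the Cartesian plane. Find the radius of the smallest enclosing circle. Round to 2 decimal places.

The minimum enclosing circle is determined by three boundary points: P, Q, S.
Their circumcentre is (77/18, 97/54) with r² = 15725/1458.
The farthest remaining point R is at distance² 4493/1458 ≤ 15725/1458.
r = √(15725/1458) ≈ 3.28.

3.28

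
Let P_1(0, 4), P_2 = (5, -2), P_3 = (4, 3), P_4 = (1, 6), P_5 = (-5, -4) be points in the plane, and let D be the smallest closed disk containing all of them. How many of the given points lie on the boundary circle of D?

A smallest enclosing disk is always determined by at most three of the input points on its boundary.
The minimum enclosing circle is determined by three boundary points: P_2, P_4, P_5.
Their circumcentre is (-7/11, 2/11) with r² = 4420/121.
The farthest remaining point P_3 is at distance² 3562/121 ≤ 4420/121.
The points at distance exactly r from the centre are P_2, P_4, P_5 — 3 points.

3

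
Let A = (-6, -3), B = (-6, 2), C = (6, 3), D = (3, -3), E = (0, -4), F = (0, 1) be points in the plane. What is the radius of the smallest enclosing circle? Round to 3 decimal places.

6.708

The minimum enclosing circle of a finite set is fixed by two of the points (as a diameter) or three (as a circumcircle).
The farthest pair is A–C with squared distance 180. The circle on this segment as diameter has centre (0, 0) and r² = 180/4 = 45.
Check B: distance² to centre = 40 ≤ 45, so it lies inside.
All remaining points lie in this disk, and no smaller disk contains both endpoints, so this is the minimum enclosing circle.
r = √45 ≈ 6.708.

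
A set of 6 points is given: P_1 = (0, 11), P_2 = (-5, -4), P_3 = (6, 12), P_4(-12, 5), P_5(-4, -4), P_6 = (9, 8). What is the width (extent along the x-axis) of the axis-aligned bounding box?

max x = 9, min x = -12, so width = 21.

21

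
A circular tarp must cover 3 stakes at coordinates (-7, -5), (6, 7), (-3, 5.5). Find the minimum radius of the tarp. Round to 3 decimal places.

Call the three points A, B, C in the order given.
Side lengths²: AB² = 313, AC² = 126.25, BC² = 83.25.
Since AB² = 313 ≥ 126.25 + 83.25 = 209.5, the angle opposite AB is not acute, so the smallest enclosing circle has AB as diameter.
Centre = midpoint of AB = (-0.5, 1), r² = 313/4 = 78.25.
r = √(78.25) ≈ 8.846.

8.846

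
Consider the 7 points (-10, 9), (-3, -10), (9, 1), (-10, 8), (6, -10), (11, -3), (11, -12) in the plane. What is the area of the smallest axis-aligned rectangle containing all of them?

441

x ranges over [-10, 11], width 21.
y ranges over [-12, 9], height 21.
Area = 21 × 21 = 441.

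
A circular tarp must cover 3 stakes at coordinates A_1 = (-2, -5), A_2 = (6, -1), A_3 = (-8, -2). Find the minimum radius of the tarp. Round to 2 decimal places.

Side lengths²: A_1A_2² = 80, A_1A_3² = 45, A_2A_3² = 197.
Since A_2A_3² = 197 ≥ 80 + 45 = 125, the angle opposite A_2A_3 is not acute, so the smallest enclosing circle has A_2A_3 as diameter.
Centre = midpoint of A_2A_3 = (-1, -1.5), r² = 197/4 = 49.25.
r = √(49.25) ≈ 7.02.

7.02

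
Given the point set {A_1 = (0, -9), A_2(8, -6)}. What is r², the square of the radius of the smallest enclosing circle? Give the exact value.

The smallest circle enclosing two points has them as diameter endpoints.
Centre = midpoint = (4, -7.5); r² = |A_1A_2|²/4 = 73/4 = 18.25.

18.25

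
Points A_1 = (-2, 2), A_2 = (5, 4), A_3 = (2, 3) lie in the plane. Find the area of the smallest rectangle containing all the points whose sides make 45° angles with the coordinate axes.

22.5

In coordinates u = x + y, v = x − y the rectangle is axis-aligned; the map (x,y)→(u,v) scales areas by 2.
u-values: 0, 9, 5; range = 9 − 0 = 9.
v-values: -4, 1, -1; range = 1 − (-4) = 5.
Area = (9 × 5) / 2 = 22.5.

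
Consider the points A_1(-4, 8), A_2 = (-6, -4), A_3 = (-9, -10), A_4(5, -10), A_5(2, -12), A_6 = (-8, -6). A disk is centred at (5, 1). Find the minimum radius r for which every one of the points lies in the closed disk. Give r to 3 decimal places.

17.804

The required radius is the distance from (5, 1) to the farthest point.
Squared distances: 130, 146, 317, 121, 178, 218.
Maximum is 317, attained at A_3.
r = √317 ≈ 17.804.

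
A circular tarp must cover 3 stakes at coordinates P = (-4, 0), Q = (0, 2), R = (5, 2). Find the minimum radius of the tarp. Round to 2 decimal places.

Side lengths²: PQ² = 20, PR² = 85, QR² = 25.
Since PR² = 85 ≥ 25 + 20 = 45, the angle opposite PR is not acute, so the smallest enclosing circle has PR as diameter.
Centre = midpoint of PR = (0.5, 1), r² = 85/4 = 21.25.
r = √(21.25) ≈ 4.61.

4.61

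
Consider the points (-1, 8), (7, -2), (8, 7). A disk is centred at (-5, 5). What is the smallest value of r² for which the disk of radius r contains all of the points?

The required radius is the distance from (-5, 5) to the farthest point.
Squared distances: 25, 193, 173.
Maximum is 193, attained at (7, -2).

193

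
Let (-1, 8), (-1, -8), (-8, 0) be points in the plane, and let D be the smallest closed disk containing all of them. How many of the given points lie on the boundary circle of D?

Call the three points A, B, C in the order given.
Side lengths²: AB² = 256, AC² = 113, BC² = 113.
Since AB² = 256 ≥ 113 + 113 = 226, the angle opposite AB is not acute, so the smallest enclosing circle has AB as diameter.
Centre = midpoint of AB = (-1, 0), r² = 256/4 = 64.
The points at distance exactly r from the centre are (-1, 8), (-1, -8) — 2 points.

2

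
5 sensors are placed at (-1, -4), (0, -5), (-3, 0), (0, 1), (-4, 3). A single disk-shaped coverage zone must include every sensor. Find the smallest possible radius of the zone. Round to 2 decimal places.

4.47

The minimum enclosing circle of a finite set is fixed by two of the points (as a diameter) or three (as a circumcircle).
The farthest pair is (0, -5)–(-4, 3) with squared distance 80. The circle on this segment as diameter has centre (-2, -1) and r² = 80/4 = 20.
Check (-1, -4): distance² to centre = 10 ≤ 20, so it lies inside.
All remaining points lie in this disk, and no smaller disk contains both endpoints, so this is the minimum enclosing circle.
r = √20 ≈ 4.47.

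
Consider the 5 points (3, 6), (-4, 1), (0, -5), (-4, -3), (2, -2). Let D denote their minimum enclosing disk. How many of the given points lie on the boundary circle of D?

By Welzl's lemma the MEC is supported by two points (diametrically opposite) or three points (on a circumcircle).
The minimum enclosing circle is determined by three boundary points: (3, 6), (0, -5), (-4, -3).
Their circumcentre is (0.4, 0.8) with r² = 33.8.
The farthest remaining point (-4, 1) is at distance² 19.4 ≤ 33.8.
The points at distance exactly r from the centre are (3, 6), (0, -5), (-4, -3) — 3 points.

3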